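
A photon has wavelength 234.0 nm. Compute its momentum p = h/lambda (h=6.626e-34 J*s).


p = h / lambda
= 6.626e-34 / (234.0e-9)
= 6.626e-34 / 2.3400e-07
= 2.8316e-27 kg*m/s

2.8316e-27


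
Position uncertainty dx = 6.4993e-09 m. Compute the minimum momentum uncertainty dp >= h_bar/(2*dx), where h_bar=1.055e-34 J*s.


dp = h_bar / (2 * dx)
= 1.055e-34 / (2 * 6.4993e-09)
= 1.055e-34 / 1.2999e-08
= 8.1163e-27 kg*m/s

8.1163e-27


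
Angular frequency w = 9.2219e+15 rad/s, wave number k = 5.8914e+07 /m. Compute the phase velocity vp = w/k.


vp = w / k
= 9.2219e+15 / 5.8914e+07
= 1.5653e+08 m/s

1.5653e+08


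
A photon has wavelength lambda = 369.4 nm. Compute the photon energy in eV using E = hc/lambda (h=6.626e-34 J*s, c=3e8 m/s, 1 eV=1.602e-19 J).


E = hc / lambda
= (6.626e-34)(3e8) / (369.4e-9)
= 1.9878e-25 / 3.6940e-07
= 5.3812e-19 J
Converting to eV: 5.3812e-19 / 1.602e-19
= 3.359 eV

3.359


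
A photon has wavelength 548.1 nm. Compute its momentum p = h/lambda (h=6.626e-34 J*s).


p = h / lambda
= 6.626e-34 / (548.1e-9)
= 6.626e-34 / 5.4810e-07
= 1.2089e-27 kg*m/s

1.2089e-27


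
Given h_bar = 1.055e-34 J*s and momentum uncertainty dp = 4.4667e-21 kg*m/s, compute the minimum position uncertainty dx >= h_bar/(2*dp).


dx = h_bar / (2 * dp)
= 1.055e-34 / (2 * 4.4667e-21)
= 1.055e-34 / 8.9334e-21
= 1.1810e-14 m

1.1810e-14


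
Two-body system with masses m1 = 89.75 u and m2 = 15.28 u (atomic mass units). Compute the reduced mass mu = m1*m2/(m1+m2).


mu = m1 * m2 / (m1 + m2)
= 89.75 * 15.28 / (89.75 + 15.28)
= 1371.38 / 105.03
= 13.057 u

13.057


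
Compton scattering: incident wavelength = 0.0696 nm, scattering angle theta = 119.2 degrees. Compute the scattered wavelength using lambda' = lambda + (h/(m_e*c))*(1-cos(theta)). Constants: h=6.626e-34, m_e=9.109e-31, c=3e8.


Compton wavelength: h/(m_e*c) = 2.4247e-12 m
d_lambda = 2.4247e-12 * (1 - cos(119.2 deg))
= 2.4247e-12 * 1.48786
= 3.6076e-12 m = 0.003608 nm
lambda' = 0.0696 + 0.003608
= 0.073208 nm

0.073208


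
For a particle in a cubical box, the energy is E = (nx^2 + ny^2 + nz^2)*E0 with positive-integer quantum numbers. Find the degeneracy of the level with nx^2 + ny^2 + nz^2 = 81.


Enumerate all (nx, ny, nz) with nx^2 + ny^2 + nz^2 = 81:
(1,4,8)
(1,8,4)
(3,6,6)
(4,1,8)
(4,4,7)
(4,7,4)
(4,8,1)
(6,3,6)
(6,6,3)
(7,4,4)
(8,1,4)
(8,4,1)
Total degeneracy = 12

12


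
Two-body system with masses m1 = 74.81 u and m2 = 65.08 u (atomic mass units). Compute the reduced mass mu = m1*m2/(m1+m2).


mu = m1 * m2 / (m1 + m2)
= 74.81 * 65.08 / (74.81 + 65.08)
= 4868.6348 / 139.89
= 34.8033 u

34.8033


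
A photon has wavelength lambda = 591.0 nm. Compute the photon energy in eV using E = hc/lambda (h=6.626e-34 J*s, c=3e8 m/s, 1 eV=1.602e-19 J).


E = hc / lambda
= (6.626e-34)(3e8) / (591.0e-9)
= 1.9878e-25 / 5.9100e-07
= 3.3635e-19 J
Converting to eV: 3.3635e-19 / 1.602e-19
= 2.0995 eV

2.0995


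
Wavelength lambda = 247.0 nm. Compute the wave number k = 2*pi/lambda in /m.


k = 2 * pi / lambda
= 6.2832 / (247.0e-9)
= 6.2832 / 2.4700e-07
= 2.5438e+07 /m

2.5438e+07


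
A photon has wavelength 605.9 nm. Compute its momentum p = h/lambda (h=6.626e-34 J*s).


p = h / lambda
= 6.626e-34 / (605.9e-9)
= 6.626e-34 / 6.0590e-07
= 1.0936e-27 kg*m/s

1.0936e-27


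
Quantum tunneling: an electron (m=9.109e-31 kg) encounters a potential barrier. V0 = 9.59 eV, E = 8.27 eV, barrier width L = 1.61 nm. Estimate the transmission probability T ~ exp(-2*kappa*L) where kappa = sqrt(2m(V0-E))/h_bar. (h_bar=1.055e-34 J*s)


V0 - E = 1.32 eV = 2.1146e-19 J
kappa = sqrt(2 * m * (V0-E)) / h_bar
= sqrt(2 * 9.109e-31 * 2.1146e-19) / 1.055e-34
= 5.8832e+09 /m
2*kappa*L = 2 * 5.8832e+09 * 1.61e-9
= 18.944
T = exp(-18.944) = 5.925428e-09

5.925428e-09


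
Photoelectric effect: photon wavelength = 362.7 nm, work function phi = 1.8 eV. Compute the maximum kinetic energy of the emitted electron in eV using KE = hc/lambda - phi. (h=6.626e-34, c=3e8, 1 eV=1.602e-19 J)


E_photon = hc / lambda
= (6.626e-34)(3e8) / (362.7e-9)
= 5.4806e-19 J
= 3.4211 eV
KE = E_photon - phi
= 3.4211 - 1.8
= 1.6211 eV

1.6211


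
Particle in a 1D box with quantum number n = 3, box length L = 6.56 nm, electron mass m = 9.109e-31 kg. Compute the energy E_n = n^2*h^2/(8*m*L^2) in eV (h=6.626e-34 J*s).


E = n^2 * h^2 / (8 * m * L^2)
= 3^2 * (6.626e-34)^2 / (8 * 9.109e-31 * (6.56e-9)^2)
= 9 * 4.3904e-67 / (8 * 9.109e-31 * 4.3034e-17)
= 1.2600e-20 J
= 0.0787 eV

0.0787


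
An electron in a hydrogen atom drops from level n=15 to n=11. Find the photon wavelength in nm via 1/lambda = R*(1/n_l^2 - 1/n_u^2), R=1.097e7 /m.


1/lambda = R * (1/n_l^2 - 1/n_u^2)
= 1.097e7 * (1/11^2 - 1/15^2)
= 1.097e7 * (0.008264 - 0.004444)
= 1.097e7 * 0.00382
= 4.1906e+04 /m
lambda = 1 / 4.1906e+04 = 23863.1583 nm

23863.1583


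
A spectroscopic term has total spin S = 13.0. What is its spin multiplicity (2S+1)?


Spin multiplicity = 2S + 1
= 2 * 13.0 + 1
= 26.0 + 1
= 27

27


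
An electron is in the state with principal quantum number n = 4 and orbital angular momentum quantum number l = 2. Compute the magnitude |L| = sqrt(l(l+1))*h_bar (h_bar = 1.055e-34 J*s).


L = sqrt(l*(l+1)) * h_bar
= sqrt(2 * 3) * 1.055e-34
= sqrt(6) * 1.055e-34
= 2.4495 * 1.055e-34
= 2.5842e-34 J*s

2.5842e-34


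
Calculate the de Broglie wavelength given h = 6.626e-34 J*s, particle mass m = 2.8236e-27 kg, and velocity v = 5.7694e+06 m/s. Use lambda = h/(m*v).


lambda = h / (m * v)
= 6.626e-34 / (2.8236e-27 * 5.7694e+06)
= 6.626e-34 / 1.6290e-20
= 4.0674e-14 m

4.0674e-14


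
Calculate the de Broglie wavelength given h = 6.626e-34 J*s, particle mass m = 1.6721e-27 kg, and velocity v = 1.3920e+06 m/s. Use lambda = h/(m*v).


lambda = h / (m * v)
= 6.626e-34 / (1.6721e-27 * 1.3920e+06)
= 6.626e-34 / 2.3276e-21
= 2.8468e-13 m

2.8468e-13


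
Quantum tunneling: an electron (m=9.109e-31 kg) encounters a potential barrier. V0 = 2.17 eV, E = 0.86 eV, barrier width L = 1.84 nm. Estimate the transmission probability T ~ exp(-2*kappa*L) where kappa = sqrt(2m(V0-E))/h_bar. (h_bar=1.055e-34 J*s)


V0 - E = 1.31 eV = 2.0986e-19 J
kappa = sqrt(2 * m * (V0-E)) / h_bar
= sqrt(2 * 9.109e-31 * 2.0986e-19) / 1.055e-34
= 5.8609e+09 /m
2*kappa*L = 2 * 5.8609e+09 * 1.84e-9
= 21.5681
T = exp(-21.5681) = 4.296132e-10

4.296132e-10


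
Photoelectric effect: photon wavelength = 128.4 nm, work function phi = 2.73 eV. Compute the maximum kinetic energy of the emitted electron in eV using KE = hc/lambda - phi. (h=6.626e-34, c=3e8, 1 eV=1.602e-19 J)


E_photon = hc / lambda
= (6.626e-34)(3e8) / (128.4e-9)
= 1.5481e-18 J
= 9.6637 eV
KE = E_photon - phi
= 9.6637 - 2.73
= 6.9337 eV

6.9337


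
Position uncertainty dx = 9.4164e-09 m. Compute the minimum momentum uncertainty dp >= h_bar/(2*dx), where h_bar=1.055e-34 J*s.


dp = h_bar / (2 * dx)
= 1.055e-34 / (2 * 9.4164e-09)
= 1.055e-34 / 1.8833e-08
= 5.6019e-27 kg*m/s

5.6019e-27


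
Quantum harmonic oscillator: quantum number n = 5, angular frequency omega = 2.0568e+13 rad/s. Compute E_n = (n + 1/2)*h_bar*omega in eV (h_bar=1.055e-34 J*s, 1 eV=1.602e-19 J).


E = (n + 1/2) * h_bar * omega
= (5 + 0.5) * 1.055e-34 * 2.0568e+13
= 5.5 * 2.1699e-21
= 1.1935e-20 J
= 0.0745 eV

0.0745


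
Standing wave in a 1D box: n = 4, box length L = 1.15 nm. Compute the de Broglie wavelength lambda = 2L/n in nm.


lambda = 2L / n
= 2 * 1.15 / 4
= 2.3 / 4
= 0.575 nm

0.575


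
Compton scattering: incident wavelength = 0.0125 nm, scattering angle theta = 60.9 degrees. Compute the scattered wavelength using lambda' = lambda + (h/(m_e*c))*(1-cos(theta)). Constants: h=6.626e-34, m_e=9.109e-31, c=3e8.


Compton wavelength: h/(m_e*c) = 2.4247e-12 m
d_lambda = 2.4247e-12 * (1 - cos(60.9 deg))
= 2.4247e-12 * 0.513665
= 1.2455e-12 m = 0.001245 nm
lambda' = 0.0125 + 0.001245
= 0.013745 nm

0.013745


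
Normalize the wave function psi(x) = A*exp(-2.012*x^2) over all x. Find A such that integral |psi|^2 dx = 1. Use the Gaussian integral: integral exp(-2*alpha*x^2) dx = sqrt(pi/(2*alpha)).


integral |psi|^2 dx = A^2 * sqrt(pi/(2*alpha)) = 1
A^2 = sqrt(2*alpha/pi)
= sqrt(2 * 2.012 / pi)
= 1.131759
A = sqrt(1.131759)
= 1.0638

1.0638


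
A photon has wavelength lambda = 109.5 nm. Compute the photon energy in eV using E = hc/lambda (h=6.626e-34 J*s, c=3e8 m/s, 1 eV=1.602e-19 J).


E = hc / lambda
= (6.626e-34)(3e8) / (109.5e-9)
= 1.9878e-25 / 1.0950e-07
= 1.8153e-18 J
Converting to eV: 1.8153e-18 / 1.602e-19
= 11.3317 eV

11.3317


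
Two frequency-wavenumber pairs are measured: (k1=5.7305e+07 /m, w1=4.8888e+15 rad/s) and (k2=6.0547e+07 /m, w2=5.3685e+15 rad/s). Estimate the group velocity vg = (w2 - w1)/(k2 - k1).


vg = (w2 - w1) / (k2 - k1)
= (5.3685e+15 - 4.8888e+15) / (6.0547e+07 - 5.7305e+07)
= 4.7970e+14 / 3.2420e+06
= 1.4796e+08 m/s

1.4796e+08


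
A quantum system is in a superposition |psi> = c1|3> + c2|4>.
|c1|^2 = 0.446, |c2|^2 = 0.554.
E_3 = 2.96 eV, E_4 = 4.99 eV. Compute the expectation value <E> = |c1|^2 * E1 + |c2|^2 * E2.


<E> = |c1|^2 * E1 + |c2|^2 * E2
= 0.446 * 2.96 + 0.554 * 4.99
= 1.3202 + 2.7645
= 4.0846 eV

4.0846


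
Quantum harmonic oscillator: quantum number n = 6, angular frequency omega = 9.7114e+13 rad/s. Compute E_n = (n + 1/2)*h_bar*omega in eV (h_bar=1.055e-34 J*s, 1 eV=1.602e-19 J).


E = (n + 1/2) * h_bar * omega
= (6 + 0.5) * 1.055e-34 * 9.7114e+13
= 6.5 * 1.0246e-20
= 6.6596e-20 J
= 0.4157 eV

0.4157


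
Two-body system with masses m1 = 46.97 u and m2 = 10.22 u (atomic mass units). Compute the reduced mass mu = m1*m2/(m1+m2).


mu = m1 * m2 / (m1 + m2)
= 46.97 * 10.22 / (46.97 + 10.22)
= 480.0334 / 57.19
= 8.3937 u

8.3937


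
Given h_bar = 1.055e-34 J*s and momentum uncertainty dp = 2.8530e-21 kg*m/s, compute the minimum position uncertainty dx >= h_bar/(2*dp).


dx = h_bar / (2 * dp)
= 1.055e-34 / (2 * 2.8530e-21)
= 1.055e-34 / 5.7060e-21
= 1.8489e-14 m

1.8489e-14


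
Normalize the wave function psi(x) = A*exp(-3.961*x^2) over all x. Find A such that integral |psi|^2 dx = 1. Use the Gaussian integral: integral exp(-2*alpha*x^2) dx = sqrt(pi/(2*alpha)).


integral |psi|^2 dx = A^2 * sqrt(pi/(2*alpha)) = 1
A^2 = sqrt(2*alpha/pi)
= sqrt(2 * 3.961 / pi)
= 1.587971
A = sqrt(1.587971)
= 1.2601

1.2601


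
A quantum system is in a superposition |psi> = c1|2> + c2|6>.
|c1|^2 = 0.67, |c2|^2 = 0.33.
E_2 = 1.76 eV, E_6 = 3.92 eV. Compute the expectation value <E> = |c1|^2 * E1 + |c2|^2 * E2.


<E> = |c1|^2 * E1 + |c2|^2 * E2
= 0.67 * 1.76 + 0.33 * 3.92
= 1.1792 + 1.2936
= 2.4728 eV

2.4728


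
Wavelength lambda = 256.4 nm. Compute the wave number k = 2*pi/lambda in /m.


k = 2 * pi / lambda
= 6.2832 / (256.4e-9)
= 6.2832 / 2.5640e-07
= 2.4505e+07 /m

2.4505e+07


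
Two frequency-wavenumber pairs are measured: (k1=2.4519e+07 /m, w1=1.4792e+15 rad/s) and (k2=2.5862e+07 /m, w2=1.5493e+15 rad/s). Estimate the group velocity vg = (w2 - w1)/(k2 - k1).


vg = (w2 - w1) / (k2 - k1)
= (1.5493e+15 - 1.4792e+15) / (2.5862e+07 - 2.4519e+07)
= 7.0100e+13 / 1.3430e+06
= 5.2197e+07 m/s

5.2197e+07


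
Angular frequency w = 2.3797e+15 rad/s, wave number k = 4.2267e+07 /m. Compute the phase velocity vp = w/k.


vp = w / k
= 2.3797e+15 / 4.2267e+07
= 5.6302e+07 m/s

5.6302e+07


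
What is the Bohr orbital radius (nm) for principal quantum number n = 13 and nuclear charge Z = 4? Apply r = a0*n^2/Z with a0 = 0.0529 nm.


r = a0 * n^2 / Z
= 0.0529 * 13^2 / 4
= 0.0529 * 169 / 4
= 2.235 nm

2.235


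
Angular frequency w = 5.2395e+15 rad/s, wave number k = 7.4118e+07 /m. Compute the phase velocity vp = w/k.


vp = w / k
= 5.2395e+15 / 7.4118e+07
= 7.0691e+07 m/s

7.0691e+07


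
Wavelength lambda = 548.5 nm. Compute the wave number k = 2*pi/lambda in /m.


k = 2 * pi / lambda
= 6.2832 / (548.5e-9)
= 6.2832 / 5.4850e-07
= 1.1455e+07 /m

1.1455e+07


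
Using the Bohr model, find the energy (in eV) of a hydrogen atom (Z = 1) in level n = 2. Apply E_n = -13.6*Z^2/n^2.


E_n = -13.6 * Z^2 / n^2
= -13.6 * 1^2 / 2^2
= -13.6 * 1 / 4
= -3.4 eV

-3.4


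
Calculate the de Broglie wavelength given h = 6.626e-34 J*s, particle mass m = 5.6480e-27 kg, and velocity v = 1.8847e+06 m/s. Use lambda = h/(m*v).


lambda = h / (m * v)
= 6.626e-34 / (5.6480e-27 * 1.8847e+06)
= 6.626e-34 / 1.0645e-20
= 6.2246e-14 m

6.2246e-14


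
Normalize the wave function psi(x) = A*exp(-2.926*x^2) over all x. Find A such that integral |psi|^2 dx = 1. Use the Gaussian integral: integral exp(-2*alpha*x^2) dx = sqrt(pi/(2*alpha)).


integral |psi|^2 dx = A^2 * sqrt(pi/(2*alpha)) = 1
A^2 = sqrt(2*alpha/pi)
= sqrt(2 * 2.926 / pi)
= 1.364826
A = sqrt(1.364826)
= 1.1683

1.1683


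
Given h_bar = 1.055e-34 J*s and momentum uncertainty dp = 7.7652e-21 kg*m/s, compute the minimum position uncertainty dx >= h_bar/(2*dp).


dx = h_bar / (2 * dp)
= 1.055e-34 / (2 * 7.7652e-21)
= 1.055e-34 / 1.5530e-20
= 6.7931e-15 m

6.7931e-15


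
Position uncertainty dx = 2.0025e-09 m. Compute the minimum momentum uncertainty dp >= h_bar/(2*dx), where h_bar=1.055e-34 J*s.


dp = h_bar / (2 * dx)
= 1.055e-34 / (2 * 2.0025e-09)
= 1.055e-34 / 4.0050e-09
= 2.6342e-26 kg*m/s

2.6342e-26


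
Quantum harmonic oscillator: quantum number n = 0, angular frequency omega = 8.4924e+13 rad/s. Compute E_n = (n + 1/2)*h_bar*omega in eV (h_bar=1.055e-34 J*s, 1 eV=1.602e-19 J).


E = (n + 1/2) * h_bar * omega
= (0 + 0.5) * 1.055e-34 * 8.4924e+13
= 0.5 * 8.9595e-21
= 4.4797e-21 J
= 0.028 eV

0.028


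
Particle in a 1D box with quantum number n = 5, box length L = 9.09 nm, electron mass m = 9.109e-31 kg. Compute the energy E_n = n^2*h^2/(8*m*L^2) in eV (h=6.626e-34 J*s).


E = n^2 * h^2 / (8 * m * L^2)
= 5^2 * (6.626e-34)^2 / (8 * 9.109e-31 * (9.09e-9)^2)
= 25 * 4.3904e-67 / (8 * 9.109e-31 * 8.2628e-17)
= 1.8229e-20 J
= 0.1138 eV

0.1138


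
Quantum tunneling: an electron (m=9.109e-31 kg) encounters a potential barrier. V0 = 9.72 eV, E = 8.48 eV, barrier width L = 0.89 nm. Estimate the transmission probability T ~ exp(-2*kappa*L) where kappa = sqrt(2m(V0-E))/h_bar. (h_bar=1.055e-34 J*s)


V0 - E = 1.24 eV = 1.9865e-19 J
kappa = sqrt(2 * m * (V0-E)) / h_bar
= sqrt(2 * 9.109e-31 * 1.9865e-19) / 1.055e-34
= 5.7022e+09 /m
2*kappa*L = 2 * 5.7022e+09 * 0.89e-9
= 10.1499
T = exp(-10.1499) = 3.908161e-05

3.908161e-05


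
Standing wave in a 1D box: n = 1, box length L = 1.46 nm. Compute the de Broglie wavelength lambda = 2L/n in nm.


lambda = 2L / n
= 2 * 1.46 / 1
= 2.92 / 1
= 2.92 nm

2.92


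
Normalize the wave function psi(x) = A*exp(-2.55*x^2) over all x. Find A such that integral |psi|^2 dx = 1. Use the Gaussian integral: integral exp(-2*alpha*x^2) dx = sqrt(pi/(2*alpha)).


integral |psi|^2 dx = A^2 * sqrt(pi/(2*alpha)) = 1
A^2 = sqrt(2*alpha/pi)
= sqrt(2 * 2.55 / pi)
= 1.274119
A = sqrt(1.274119)
= 1.1288

1.1288


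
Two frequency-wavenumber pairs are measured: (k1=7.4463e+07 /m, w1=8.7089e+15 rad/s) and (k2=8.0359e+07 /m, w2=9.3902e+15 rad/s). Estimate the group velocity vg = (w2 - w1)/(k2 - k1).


vg = (w2 - w1) / (k2 - k1)
= (9.3902e+15 - 8.7089e+15) / (8.0359e+07 - 7.4463e+07)
= 6.8130e+14 / 5.8960e+06
= 1.1555e+08 m/s

1.1555e+08


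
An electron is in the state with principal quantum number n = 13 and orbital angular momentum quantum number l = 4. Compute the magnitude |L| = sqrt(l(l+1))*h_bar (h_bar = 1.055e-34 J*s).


L = sqrt(l*(l+1)) * h_bar
= sqrt(4 * 5) * 1.055e-34
= sqrt(20) * 1.055e-34
= 4.4721 * 1.055e-34
= 4.7181e-34 J*s

4.7181e-34


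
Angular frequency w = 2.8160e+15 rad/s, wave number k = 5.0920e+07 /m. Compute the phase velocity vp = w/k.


vp = w / k
= 2.8160e+15 / 5.0920e+07
= 5.5302e+07 m/s

5.5302e+07


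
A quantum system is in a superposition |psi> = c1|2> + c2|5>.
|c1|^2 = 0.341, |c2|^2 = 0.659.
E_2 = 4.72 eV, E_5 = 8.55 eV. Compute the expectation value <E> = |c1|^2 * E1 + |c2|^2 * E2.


<E> = |c1|^2 * E1 + |c2|^2 * E2
= 0.341 * 4.72 + 0.659 * 8.55
= 1.6095 + 5.6345
= 7.244 eV

7.244


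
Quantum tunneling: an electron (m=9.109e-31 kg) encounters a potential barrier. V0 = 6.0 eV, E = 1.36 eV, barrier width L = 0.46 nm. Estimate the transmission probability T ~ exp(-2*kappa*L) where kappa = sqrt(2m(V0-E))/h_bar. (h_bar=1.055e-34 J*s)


V0 - E = 4.64 eV = 7.4333e-19 J
kappa = sqrt(2 * m * (V0-E)) / h_bar
= sqrt(2 * 9.109e-31 * 7.4333e-19) / 1.055e-34
= 1.1030e+10 /m
2*kappa*L = 2 * 1.1030e+10 * 0.46e-9
= 10.1479
T = exp(-10.1479) = 3.915843e-05

3.915843e-05


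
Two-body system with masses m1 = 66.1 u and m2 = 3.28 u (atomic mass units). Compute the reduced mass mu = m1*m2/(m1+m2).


mu = m1 * m2 / (m1 + m2)
= 66.1 * 3.28 / (66.1 + 3.28)
= 216.808 / 69.38
= 3.1249 u

3.1249


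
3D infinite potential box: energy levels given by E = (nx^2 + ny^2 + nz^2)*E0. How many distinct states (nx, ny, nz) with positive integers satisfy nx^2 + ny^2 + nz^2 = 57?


Enumerate all (nx, ny, nz) with nx^2 + ny^2 + nz^2 = 57:
(2,2,7)
(2,7,2)
(4,4,5)
(4,5,4)
(5,4,4)
(7,2,2)
Total degeneracy = 6

6


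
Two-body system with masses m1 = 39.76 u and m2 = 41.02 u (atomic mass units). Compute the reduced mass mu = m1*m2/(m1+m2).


mu = m1 * m2 / (m1 + m2)
= 39.76 * 41.02 / (39.76 + 41.02)
= 1630.9552 / 80.78
= 20.1901 u

20.1901


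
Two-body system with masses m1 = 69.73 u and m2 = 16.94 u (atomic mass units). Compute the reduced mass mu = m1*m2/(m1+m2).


mu = m1 * m2 / (m1 + m2)
= 69.73 * 16.94 / (69.73 + 16.94)
= 1181.2262 / 86.67
= 13.629 u

13.629


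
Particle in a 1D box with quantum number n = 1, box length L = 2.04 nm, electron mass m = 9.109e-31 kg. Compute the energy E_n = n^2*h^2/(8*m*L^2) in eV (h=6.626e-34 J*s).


E = n^2 * h^2 / (8 * m * L^2)
= 1^2 * (6.626e-34)^2 / (8 * 9.109e-31 * (2.04e-9)^2)
= 1 * 4.3904e-67 / (8 * 9.109e-31 * 4.1616e-18)
= 1.4477e-20 J
= 0.0904 eV

0.0904


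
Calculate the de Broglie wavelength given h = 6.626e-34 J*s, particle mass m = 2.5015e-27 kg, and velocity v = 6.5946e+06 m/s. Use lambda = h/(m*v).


lambda = h / (m * v)
= 6.626e-34 / (2.5015e-27 * 6.5946e+06)
= 6.626e-34 / 1.6496e-20
= 4.0166e-14 m

4.0166e-14


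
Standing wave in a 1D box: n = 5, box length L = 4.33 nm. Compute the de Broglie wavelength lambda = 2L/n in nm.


lambda = 2L / n
= 2 * 4.33 / 5
= 8.66 / 5
= 1.732 nm

1.732


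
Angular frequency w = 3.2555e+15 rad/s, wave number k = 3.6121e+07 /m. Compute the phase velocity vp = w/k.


vp = w / k
= 3.2555e+15 / 3.6121e+07
= 9.0128e+07 m/s

9.0128e+07


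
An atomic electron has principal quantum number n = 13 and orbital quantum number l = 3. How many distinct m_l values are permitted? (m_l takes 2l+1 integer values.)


m_l ranges from -l to +l in integer steps
So m_l goes from -3 to +3
Count = 2l + 1 = 2*3 + 1
= 7

7


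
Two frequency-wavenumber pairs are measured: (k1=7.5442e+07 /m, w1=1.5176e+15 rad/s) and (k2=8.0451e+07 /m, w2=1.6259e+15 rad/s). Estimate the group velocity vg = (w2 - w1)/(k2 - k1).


vg = (w2 - w1) / (k2 - k1)
= (1.6259e+15 - 1.5176e+15) / (8.0451e+07 - 7.5442e+07)
= 1.0830e+14 / 5.0090e+06
= 2.1621e+07 m/s

2.1621e+07


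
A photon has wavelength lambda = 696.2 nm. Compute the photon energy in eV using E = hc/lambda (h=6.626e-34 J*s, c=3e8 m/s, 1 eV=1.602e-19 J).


E = hc / lambda
= (6.626e-34)(3e8) / (696.2e-9)
= 1.9878e-25 / 6.9620e-07
= 2.8552e-19 J
Converting to eV: 2.8552e-19 / 1.602e-19
= 1.7823 eV

1.7823


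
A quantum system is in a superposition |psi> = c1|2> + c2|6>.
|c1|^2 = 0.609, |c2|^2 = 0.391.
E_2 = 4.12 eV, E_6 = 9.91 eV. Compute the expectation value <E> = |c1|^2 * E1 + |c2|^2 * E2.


<E> = |c1|^2 * E1 + |c2|^2 * E2
= 0.609 * 4.12 + 0.391 * 9.91
= 2.5091 + 3.8748
= 6.3839 eV

6.3839


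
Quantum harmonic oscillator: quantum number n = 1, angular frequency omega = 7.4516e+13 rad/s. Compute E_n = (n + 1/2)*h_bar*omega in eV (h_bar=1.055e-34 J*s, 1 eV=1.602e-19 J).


E = (n + 1/2) * h_bar * omega
= (1 + 0.5) * 1.055e-34 * 7.4516e+13
= 1.5 * 7.8614e-21
= 1.1792e-20 J
= 0.0736 eV

0.0736


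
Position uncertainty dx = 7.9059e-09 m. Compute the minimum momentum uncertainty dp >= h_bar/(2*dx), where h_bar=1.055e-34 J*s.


dp = h_bar / (2 * dx)
= 1.055e-34 / (2 * 7.9059e-09)
= 1.055e-34 / 1.5812e-08
= 6.6722e-27 kg*m/s

6.6722e-27


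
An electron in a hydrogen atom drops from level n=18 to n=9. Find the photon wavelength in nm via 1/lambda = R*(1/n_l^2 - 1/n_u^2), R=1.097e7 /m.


1/lambda = R * (1/n_l^2 - 1/n_u^2)
= 1.097e7 * (1/9^2 - 1/18^2)
= 1.097e7 * (0.012346 - 0.003086)
= 1.097e7 * 0.009259
= 1.0157e+05 /m
lambda = 1 / 1.0157e+05 = 9845.0319 nm

9845.0319


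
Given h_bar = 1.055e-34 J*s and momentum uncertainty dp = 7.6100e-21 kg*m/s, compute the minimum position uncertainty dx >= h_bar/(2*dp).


dx = h_bar / (2 * dp)
= 1.055e-34 / (2 * 7.6100e-21)
= 1.055e-34 / 1.5220e-20
= 6.9317e-15 m

6.9317e-15


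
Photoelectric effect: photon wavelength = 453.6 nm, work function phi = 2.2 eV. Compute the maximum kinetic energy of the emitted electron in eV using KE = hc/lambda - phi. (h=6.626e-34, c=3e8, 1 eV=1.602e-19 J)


E_photon = hc / lambda
= (6.626e-34)(3e8) / (453.6e-9)
= 4.3823e-19 J
= 2.7355 eV
KE = E_photon - phi
= 2.7355 - 2.2
= 0.5355 eV

0.5355


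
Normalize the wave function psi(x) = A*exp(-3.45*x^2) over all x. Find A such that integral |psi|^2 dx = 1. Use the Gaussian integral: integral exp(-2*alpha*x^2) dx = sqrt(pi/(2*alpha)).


integral |psi|^2 dx = A^2 * sqrt(pi/(2*alpha)) = 1
A^2 = sqrt(2*alpha/pi)
= sqrt(2 * 3.45 / pi)
= 1.482005
A = sqrt(1.482005)
= 1.2174

1.2174


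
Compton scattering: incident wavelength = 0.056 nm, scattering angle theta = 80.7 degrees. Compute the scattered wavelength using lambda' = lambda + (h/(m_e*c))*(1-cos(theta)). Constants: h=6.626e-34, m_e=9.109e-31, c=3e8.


Compton wavelength: h/(m_e*c) = 2.4247e-12 m
d_lambda = 2.4247e-12 * (1 - cos(80.7 deg))
= 2.4247e-12 * 0.838396
= 2.0329e-12 m = 0.002033 nm
lambda' = 0.056 + 0.002033
= 0.058033 nm

0.058033


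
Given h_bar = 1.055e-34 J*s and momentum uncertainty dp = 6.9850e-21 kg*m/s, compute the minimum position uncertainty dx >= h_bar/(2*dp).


dx = h_bar / (2 * dp)
= 1.055e-34 / (2 * 6.9850e-21)
= 1.055e-34 / 1.3970e-20
= 7.5519e-15 m

7.5519e-15


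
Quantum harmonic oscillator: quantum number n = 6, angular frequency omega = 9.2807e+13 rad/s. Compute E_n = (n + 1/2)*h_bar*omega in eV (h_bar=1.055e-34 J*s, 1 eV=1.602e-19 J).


E = (n + 1/2) * h_bar * omega
= (6 + 0.5) * 1.055e-34 * 9.2807e+13
= 6.5 * 9.7911e-21
= 6.3642e-20 J
= 0.3973 eV

0.3973


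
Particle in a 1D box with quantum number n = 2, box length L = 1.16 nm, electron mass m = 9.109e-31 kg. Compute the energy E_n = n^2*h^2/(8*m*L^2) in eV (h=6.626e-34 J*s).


E = n^2 * h^2 / (8 * m * L^2)
= 2^2 * (6.626e-34)^2 / (8 * 9.109e-31 * (1.16e-9)^2)
= 4 * 4.3904e-67 / (8 * 9.109e-31 * 1.3456e-18)
= 1.7910e-19 J
= 1.118 eV

1.118


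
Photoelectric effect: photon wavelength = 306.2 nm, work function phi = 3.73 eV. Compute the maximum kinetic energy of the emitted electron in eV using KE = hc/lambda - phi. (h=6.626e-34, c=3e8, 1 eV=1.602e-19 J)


E_photon = hc / lambda
= (6.626e-34)(3e8) / (306.2e-9)
= 6.4918e-19 J
= 4.0523 eV
KE = E_photon - phi
= 4.0523 - 3.73
= 0.3223 eV

0.3223


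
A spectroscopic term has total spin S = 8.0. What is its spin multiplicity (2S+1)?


Spin multiplicity = 2S + 1
= 2 * 8.0 + 1
= 16.0 + 1
= 17

17


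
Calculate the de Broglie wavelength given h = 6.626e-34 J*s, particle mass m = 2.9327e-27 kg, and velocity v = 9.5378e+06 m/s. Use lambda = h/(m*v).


lambda = h / (m * v)
= 6.626e-34 / (2.9327e-27 * 9.5378e+06)
= 6.626e-34 / 2.7972e-20
= 2.3688e-14 m

2.3688e-14


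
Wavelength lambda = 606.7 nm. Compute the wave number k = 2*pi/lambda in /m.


k = 2 * pi / lambda
= 6.2832 / (606.7e-9)
= 6.2832 / 6.0670e-07
= 1.0356e+07 /m

1.0356e+07


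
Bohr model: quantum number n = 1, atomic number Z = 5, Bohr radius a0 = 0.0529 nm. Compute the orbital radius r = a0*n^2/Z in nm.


r = a0 * n^2 / Z
= 0.0529 * 1^2 / 5
= 0.0529 * 1 / 5
= 0.0106 nm

0.0106


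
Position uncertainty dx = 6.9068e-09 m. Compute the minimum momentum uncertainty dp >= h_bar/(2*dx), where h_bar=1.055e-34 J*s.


dp = h_bar / (2 * dx)
= 1.055e-34 / (2 * 6.9068e-09)
= 1.055e-34 / 1.3814e-08
= 7.6374e-27 kg*m/s

7.6374e-27


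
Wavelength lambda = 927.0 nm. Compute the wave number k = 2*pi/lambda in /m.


k = 2 * pi / lambda
= 6.2832 / (927.0e-9)
= 6.2832 / 9.2700e-07
= 6.7780e+06 /m

6.7780e+06


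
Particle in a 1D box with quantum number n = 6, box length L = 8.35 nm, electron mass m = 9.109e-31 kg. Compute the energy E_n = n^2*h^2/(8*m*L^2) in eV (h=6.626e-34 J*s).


E = n^2 * h^2 / (8 * m * L^2)
= 6^2 * (6.626e-34)^2 / (8 * 9.109e-31 * (8.35e-9)^2)
= 36 * 4.3904e-67 / (8 * 9.109e-31 * 6.9723e-17)
= 3.1108e-20 J
= 0.1942 eV

0.1942


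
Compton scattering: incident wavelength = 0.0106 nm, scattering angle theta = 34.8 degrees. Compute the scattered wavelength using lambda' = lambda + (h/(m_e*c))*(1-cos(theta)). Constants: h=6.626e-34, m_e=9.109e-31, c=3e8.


Compton wavelength: h/(m_e*c) = 2.4247e-12 m
d_lambda = 2.4247e-12 * (1 - cos(34.8 deg))
= 2.4247e-12 * 0.178851
= 4.3366e-13 m = 0.000434 nm
lambda' = 0.0106 + 0.000434
= 0.011034 nm

0.011034


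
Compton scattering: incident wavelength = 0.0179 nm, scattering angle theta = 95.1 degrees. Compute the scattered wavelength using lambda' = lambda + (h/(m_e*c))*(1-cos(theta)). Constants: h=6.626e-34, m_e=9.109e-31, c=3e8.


Compton wavelength: h/(m_e*c) = 2.4247e-12 m
d_lambda = 2.4247e-12 * (1 - cos(95.1 deg))
= 2.4247e-12 * 1.088894
= 2.6403e-12 m = 0.00264 nm
lambda' = 0.0179 + 0.00264
= 0.02054 nm

0.02054


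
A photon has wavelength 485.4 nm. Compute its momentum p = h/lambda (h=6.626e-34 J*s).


p = h / lambda
= 6.626e-34 / (485.4e-9)
= 6.626e-34 / 4.8540e-07
= 1.3651e-27 kg*m/s

1.3651e-27


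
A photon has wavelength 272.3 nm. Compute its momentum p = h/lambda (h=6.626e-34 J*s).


p = h / lambda
= 6.626e-34 / (272.3e-9)
= 6.626e-34 / 2.7230e-07
= 2.4333e-27 kg*m/s

2.4333e-27


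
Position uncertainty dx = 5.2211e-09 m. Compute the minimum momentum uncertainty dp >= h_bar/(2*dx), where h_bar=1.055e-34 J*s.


dp = h_bar / (2 * dx)
= 1.055e-34 / (2 * 5.2211e-09)
= 1.055e-34 / 1.0442e-08
= 1.0103e-26 kg*m/s

1.0103e-26


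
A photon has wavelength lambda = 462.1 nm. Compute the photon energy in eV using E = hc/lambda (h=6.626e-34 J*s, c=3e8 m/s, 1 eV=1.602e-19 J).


E = hc / lambda
= (6.626e-34)(3e8) / (462.1e-9)
= 1.9878e-25 / 4.6210e-07
= 4.3017e-19 J
Converting to eV: 4.3017e-19 / 1.602e-19
= 2.6852 eV

2.6852


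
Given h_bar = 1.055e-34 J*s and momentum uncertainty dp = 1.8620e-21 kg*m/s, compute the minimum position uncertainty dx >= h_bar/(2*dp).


dx = h_bar / (2 * dp)
= 1.055e-34 / (2 * 1.8620e-21)
= 1.055e-34 / 3.7240e-21
= 2.8330e-14 m

2.8330e-14


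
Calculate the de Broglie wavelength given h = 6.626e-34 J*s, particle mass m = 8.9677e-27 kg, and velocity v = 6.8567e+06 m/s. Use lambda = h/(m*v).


lambda = h / (m * v)
= 6.626e-34 / (8.9677e-27 * 6.8567e+06)
= 6.626e-34 / 6.1489e-20
= 1.0776e-14 m

1.0776e-14


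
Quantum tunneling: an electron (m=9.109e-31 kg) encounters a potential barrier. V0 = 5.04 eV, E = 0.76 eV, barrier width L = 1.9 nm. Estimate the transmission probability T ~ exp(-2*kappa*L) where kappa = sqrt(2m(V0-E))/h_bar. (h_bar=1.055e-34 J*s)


V0 - E = 4.28 eV = 6.8566e-19 J
kappa = sqrt(2 * m * (V0-E)) / h_bar
= sqrt(2 * 9.109e-31 * 6.8566e-19) / 1.055e-34
= 1.0594e+10 /m
2*kappa*L = 2 * 1.0594e+10 * 1.9e-9
= 40.2564
T = exp(-40.2564) = 3.287608e-18

3.287608e-18


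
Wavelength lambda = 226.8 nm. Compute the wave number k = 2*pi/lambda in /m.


k = 2 * pi / lambda
= 6.2832 / (226.8e-9)
= 6.2832 / 2.2680e-07
= 2.7704e+07 /m

2.7704e+07


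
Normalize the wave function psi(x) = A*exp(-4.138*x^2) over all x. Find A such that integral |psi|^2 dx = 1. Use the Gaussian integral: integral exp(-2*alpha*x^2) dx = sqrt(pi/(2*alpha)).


integral |psi|^2 dx = A^2 * sqrt(pi/(2*alpha)) = 1
A^2 = sqrt(2*alpha/pi)
= sqrt(2 * 4.138 / pi)
= 1.623063
A = sqrt(1.623063)
= 1.274

1.274


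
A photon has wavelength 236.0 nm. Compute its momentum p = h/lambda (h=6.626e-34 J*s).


p = h / lambda
= 6.626e-34 / (236.0e-9)
= 6.626e-34 / 2.3600e-07
= 2.8076e-27 kg*m/s

2.8076e-27


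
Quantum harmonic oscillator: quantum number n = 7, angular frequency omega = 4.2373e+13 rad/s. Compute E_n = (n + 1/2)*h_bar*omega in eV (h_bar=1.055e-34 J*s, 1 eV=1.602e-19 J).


E = (n + 1/2) * h_bar * omega
= (7 + 0.5) * 1.055e-34 * 4.2373e+13
= 7.5 * 4.4704e-21
= 3.3528e-20 J
= 0.2093 eV

0.2093


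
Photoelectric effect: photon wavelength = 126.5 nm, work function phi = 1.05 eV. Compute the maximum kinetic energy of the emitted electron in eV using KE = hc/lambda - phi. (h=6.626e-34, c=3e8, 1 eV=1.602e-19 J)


E_photon = hc / lambda
= (6.626e-34)(3e8) / (126.5e-9)
= 1.5714e-18 J
= 9.8089 eV
KE = E_photon - phi
= 9.8089 - 1.05
= 8.7589 eV

8.7589


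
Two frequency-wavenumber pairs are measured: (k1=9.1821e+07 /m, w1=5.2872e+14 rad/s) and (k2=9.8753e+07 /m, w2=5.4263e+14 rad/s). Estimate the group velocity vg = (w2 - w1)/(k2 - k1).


vg = (w2 - w1) / (k2 - k1)
= (5.4263e+14 - 5.2872e+14) / (9.8753e+07 - 9.1821e+07)
= 1.3910e+13 / 6.9320e+06
= 2.0066e+06 m/s

2.0066e+06


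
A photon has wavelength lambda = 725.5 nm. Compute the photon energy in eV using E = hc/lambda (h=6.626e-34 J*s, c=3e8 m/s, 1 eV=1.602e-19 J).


E = hc / lambda
= (6.626e-34)(3e8) / (725.5e-9)
= 1.9878e-25 / 7.2550e-07
= 2.7399e-19 J
Converting to eV: 2.7399e-19 / 1.602e-19
= 1.7103 eV

1.7103


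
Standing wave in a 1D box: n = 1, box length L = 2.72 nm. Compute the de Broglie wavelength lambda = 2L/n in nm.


lambda = 2L / n
= 2 * 2.72 / 1
= 5.44 / 1
= 5.44 nm

5.44


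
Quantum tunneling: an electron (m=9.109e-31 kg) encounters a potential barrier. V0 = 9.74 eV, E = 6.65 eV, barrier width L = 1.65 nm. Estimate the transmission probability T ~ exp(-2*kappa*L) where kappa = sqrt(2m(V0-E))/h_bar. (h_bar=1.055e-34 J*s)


V0 - E = 3.09 eV = 4.9502e-19 J
kappa = sqrt(2 * m * (V0-E)) / h_bar
= sqrt(2 * 9.109e-31 * 4.9502e-19) / 1.055e-34
= 9.0014e+09 /m
2*kappa*L = 2 * 9.0014e+09 * 1.65e-9
= 29.7045
T = exp(-29.7045) = 1.257469e-13

1.257469e-13


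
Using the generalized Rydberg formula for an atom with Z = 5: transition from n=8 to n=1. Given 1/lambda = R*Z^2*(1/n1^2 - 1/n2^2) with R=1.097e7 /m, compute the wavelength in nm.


1/lambda = R * Z^2 * (1/n1^2 - 1/n2^2)
= 1.097e7 * 5^2 * (1/1^2 - 1/8^2)
= 1.097e7 * 25 * (1.0 - 0.015625)
= 2.6996e+08 /m
lambda = 1 / 2.6996e+08
= 3.7042 nm

3.7042


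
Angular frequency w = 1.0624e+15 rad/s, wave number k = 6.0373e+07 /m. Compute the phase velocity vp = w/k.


vp = w / k
= 1.0624e+15 / 6.0373e+07
= 1.7597e+07 m/s

1.7597e+07


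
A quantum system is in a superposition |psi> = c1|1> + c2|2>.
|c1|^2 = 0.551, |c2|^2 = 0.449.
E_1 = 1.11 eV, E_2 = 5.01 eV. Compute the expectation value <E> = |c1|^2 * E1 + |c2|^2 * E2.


<E> = |c1|^2 * E1 + |c2|^2 * E2
= 0.551 * 1.11 + 0.449 * 5.01
= 0.6116 + 2.2495
= 2.8611 eV

2.8611


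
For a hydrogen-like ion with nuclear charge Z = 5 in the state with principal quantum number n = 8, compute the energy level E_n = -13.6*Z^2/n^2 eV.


E_n = -13.6 * Z^2 / n^2
= -13.6 * 5^2 / 8^2
= -13.6 * 25 / 64
= -5.3125 eV

-5.3125


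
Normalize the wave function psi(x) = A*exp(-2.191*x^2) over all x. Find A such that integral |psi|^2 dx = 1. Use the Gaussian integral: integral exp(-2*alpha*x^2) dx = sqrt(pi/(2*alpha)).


integral |psi|^2 dx = A^2 * sqrt(pi/(2*alpha)) = 1
A^2 = sqrt(2*alpha/pi)
= sqrt(2 * 2.191 / pi)
= 1.181031
A = sqrt(1.181031)
= 1.0868

1.0868


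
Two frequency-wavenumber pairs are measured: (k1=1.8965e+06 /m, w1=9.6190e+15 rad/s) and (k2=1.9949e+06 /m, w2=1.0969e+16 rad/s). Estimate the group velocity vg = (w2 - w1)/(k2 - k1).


vg = (w2 - w1) / (k2 - k1)
= (1.0969e+16 - 9.6190e+15) / (1.9949e+06 - 1.8965e+06)
= 1.3500e+15 / 9.8400e+04
= 1.3720e+10 m/s

1.3720e+10


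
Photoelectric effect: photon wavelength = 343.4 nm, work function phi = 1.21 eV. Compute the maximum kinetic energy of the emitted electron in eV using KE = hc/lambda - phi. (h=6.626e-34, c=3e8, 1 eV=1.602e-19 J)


E_photon = hc / lambda
= (6.626e-34)(3e8) / (343.4e-9)
= 5.7886e-19 J
= 3.6133 eV
KE = E_photon - phi
= 3.6133 - 1.21
= 2.4033 eV

2.4033


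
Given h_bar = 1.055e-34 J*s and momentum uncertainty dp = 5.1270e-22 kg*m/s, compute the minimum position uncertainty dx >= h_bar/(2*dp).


dx = h_bar / (2 * dp)
= 1.055e-34 / (2 * 5.1270e-22)
= 1.055e-34 / 1.0254e-21
= 1.0289e-13 m

1.0289e-13


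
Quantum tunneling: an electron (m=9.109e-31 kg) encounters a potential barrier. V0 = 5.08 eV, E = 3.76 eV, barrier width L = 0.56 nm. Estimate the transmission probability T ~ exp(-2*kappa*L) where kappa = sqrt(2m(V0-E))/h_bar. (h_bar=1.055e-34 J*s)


V0 - E = 1.32 eV = 2.1146e-19 J
kappa = sqrt(2 * m * (V0-E)) / h_bar
= sqrt(2 * 9.109e-31 * 2.1146e-19) / 1.055e-34
= 5.8832e+09 /m
2*kappa*L = 2 * 5.8832e+09 * 0.56e-9
= 6.5892
T = exp(-6.5892) = 1.375110e-03

1.375110e-03


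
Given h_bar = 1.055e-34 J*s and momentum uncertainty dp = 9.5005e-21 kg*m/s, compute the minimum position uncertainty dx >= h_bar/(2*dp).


dx = h_bar / (2 * dp)
= 1.055e-34 / (2 * 9.5005e-21)
= 1.055e-34 / 1.9001e-20
= 5.5523e-15 m

5.5523e-15


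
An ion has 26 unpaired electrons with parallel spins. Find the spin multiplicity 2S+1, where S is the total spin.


Total spin S = N * (1/2) = 26 * 0.5 = 13.0
Spin multiplicity = 2S + 1
= 2 * 13.0 + 1
= 27

27


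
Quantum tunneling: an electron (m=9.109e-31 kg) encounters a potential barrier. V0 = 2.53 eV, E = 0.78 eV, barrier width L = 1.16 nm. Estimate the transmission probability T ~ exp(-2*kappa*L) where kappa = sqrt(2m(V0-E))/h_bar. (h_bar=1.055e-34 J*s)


V0 - E = 1.75 eV = 2.8035e-19 J
kappa = sqrt(2 * m * (V0-E)) / h_bar
= sqrt(2 * 9.109e-31 * 2.8035e-19) / 1.055e-34
= 6.7740e+09 /m
2*kappa*L = 2 * 6.7740e+09 * 1.16e-9
= 15.7158
T = exp(-15.7158) = 1.495272e-07

1.495272e-07


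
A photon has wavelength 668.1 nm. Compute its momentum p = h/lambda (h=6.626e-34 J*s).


p = h / lambda
= 6.626e-34 / (668.1e-9)
= 6.626e-34 / 6.6810e-07
= 9.9177e-28 kg*m/s

9.9177e-28


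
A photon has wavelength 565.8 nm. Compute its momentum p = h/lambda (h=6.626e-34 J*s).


p = h / lambda
= 6.626e-34 / (565.8e-9)
= 6.626e-34 / 5.6580e-07
= 1.1711e-27 kg*m/s

1.1711e-27


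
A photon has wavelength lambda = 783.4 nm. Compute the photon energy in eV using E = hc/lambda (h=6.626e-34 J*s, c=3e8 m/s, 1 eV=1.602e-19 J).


E = hc / lambda
= (6.626e-34)(3e8) / (783.4e-9)
= 1.9878e-25 / 7.8340e-07
= 2.5374e-19 J
Converting to eV: 2.5374e-19 / 1.602e-19
= 1.5839 eV

1.5839


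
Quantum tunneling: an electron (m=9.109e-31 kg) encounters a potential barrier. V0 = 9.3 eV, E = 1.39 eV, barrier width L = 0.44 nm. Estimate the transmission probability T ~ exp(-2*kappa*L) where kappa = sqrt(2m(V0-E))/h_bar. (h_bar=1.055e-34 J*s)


V0 - E = 7.91 eV = 1.2672e-18 J
kappa = sqrt(2 * m * (V0-E)) / h_bar
= sqrt(2 * 9.109e-31 * 1.2672e-18) / 1.055e-34
= 1.4402e+10 /m
2*kappa*L = 2 * 1.4402e+10 * 0.44e-9
= 12.6736
T = exp(-12.6736) = 3.132742e-06

3.132742e-06


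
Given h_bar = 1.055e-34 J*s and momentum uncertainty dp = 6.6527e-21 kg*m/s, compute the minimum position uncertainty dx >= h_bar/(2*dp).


dx = h_bar / (2 * dp)
= 1.055e-34 / (2 * 6.6527e-21)
= 1.055e-34 / 1.3305e-20
= 7.9291e-15 m

7.9291e-15


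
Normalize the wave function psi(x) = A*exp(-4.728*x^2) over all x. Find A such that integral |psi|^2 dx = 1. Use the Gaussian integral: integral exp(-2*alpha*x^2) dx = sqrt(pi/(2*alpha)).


integral |psi|^2 dx = A^2 * sqrt(pi/(2*alpha)) = 1
A^2 = sqrt(2*alpha/pi)
= sqrt(2 * 4.728 / pi)
= 1.734917
A = sqrt(1.734917)
= 1.3172

1.3172


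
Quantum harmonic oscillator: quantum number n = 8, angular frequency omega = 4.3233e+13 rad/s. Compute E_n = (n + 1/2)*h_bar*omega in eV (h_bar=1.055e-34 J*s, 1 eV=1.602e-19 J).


E = (n + 1/2) * h_bar * omega
= (8 + 0.5) * 1.055e-34 * 4.3233e+13
= 8.5 * 4.5611e-21
= 3.8769e-20 J
= 0.242 eV

0.242


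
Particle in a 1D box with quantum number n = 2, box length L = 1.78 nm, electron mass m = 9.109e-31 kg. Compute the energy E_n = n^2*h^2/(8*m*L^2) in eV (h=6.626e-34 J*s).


E = n^2 * h^2 / (8 * m * L^2)
= 2^2 * (6.626e-34)^2 / (8 * 9.109e-31 * (1.78e-9)^2)
= 4 * 4.3904e-67 / (8 * 9.109e-31 * 3.1684e-18)
= 7.6061e-20 J
= 0.4748 eV

0.4748


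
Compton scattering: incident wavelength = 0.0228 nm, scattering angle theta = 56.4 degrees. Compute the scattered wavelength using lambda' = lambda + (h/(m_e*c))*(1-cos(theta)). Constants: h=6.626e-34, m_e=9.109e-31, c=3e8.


Compton wavelength: h/(m_e*c) = 2.4247e-12 m
d_lambda = 2.4247e-12 * (1 - cos(56.4 deg))
= 2.4247e-12 * 0.446608
= 1.0829e-12 m = 0.001083 nm
lambda' = 0.0228 + 0.001083
= 0.023883 nm

0.023883


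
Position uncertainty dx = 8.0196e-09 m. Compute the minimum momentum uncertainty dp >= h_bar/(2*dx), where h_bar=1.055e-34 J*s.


dp = h_bar / (2 * dx)
= 1.055e-34 / (2 * 8.0196e-09)
= 1.055e-34 / 1.6039e-08
= 6.5776e-27 kg*m/s

6.5776e-27


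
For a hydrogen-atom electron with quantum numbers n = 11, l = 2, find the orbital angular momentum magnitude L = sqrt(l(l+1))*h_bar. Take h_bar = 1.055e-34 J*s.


L = sqrt(l*(l+1)) * h_bar
= sqrt(2 * 3) * 1.055e-34
= sqrt(6) * 1.055e-34
= 2.4495 * 1.055e-34
= 2.5842e-34 J*s

2.5842e-34


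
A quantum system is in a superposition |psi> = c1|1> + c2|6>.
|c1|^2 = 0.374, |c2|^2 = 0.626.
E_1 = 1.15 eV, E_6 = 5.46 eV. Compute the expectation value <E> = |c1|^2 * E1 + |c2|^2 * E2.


<E> = |c1|^2 * E1 + |c2|^2 * E2
= 0.374 * 1.15 + 0.626 * 5.46
= 0.4301 + 3.418
= 3.8481 eV

3.8481


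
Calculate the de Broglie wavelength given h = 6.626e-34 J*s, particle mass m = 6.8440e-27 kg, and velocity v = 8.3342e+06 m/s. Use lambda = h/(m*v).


lambda = h / (m * v)
= 6.626e-34 / (6.8440e-27 * 8.3342e+06)
= 6.626e-34 / 5.7039e-20
= 1.1617e-14 m

1.1617e-14


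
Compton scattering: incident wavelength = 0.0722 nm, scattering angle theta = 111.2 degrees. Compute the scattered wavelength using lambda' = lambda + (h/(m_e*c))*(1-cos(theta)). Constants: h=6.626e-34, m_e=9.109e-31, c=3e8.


Compton wavelength: h/(m_e*c) = 2.4247e-12 m
d_lambda = 2.4247e-12 * (1 - cos(111.2 deg))
= 2.4247e-12 * 1.361625
= 3.3015e-12 m = 0.003302 nm
lambda' = 0.0722 + 0.003302
= 0.075502 nm

0.075502


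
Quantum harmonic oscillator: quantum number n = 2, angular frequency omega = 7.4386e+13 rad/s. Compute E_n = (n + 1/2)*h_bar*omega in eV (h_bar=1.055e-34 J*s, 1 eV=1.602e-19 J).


E = (n + 1/2) * h_bar * omega
= (2 + 0.5) * 1.055e-34 * 7.4386e+13
= 2.5 * 7.8477e-21
= 1.9619e-20 J
= 0.1225 eV

0.1225


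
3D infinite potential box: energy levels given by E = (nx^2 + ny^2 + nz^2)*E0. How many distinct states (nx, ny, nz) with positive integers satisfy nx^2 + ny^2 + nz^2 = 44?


Enumerate all (nx, ny, nz) with nx^2 + ny^2 + nz^2 = 44:
(2,2,6)
(2,6,2)
(6,2,2)
Total degeneracy = 3

3


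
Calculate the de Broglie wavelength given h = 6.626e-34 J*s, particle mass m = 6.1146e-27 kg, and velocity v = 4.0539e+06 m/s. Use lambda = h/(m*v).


lambda = h / (m * v)
= 6.626e-34 / (6.1146e-27 * 4.0539e+06)
= 6.626e-34 / 2.4788e-20
= 2.6731e-14 m

2.6731e-14


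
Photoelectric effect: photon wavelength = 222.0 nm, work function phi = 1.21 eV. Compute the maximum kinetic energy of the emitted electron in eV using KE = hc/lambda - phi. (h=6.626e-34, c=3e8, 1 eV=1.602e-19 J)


E_photon = hc / lambda
= (6.626e-34)(3e8) / (222.0e-9)
= 8.9541e-19 J
= 5.5893 eV
KE = E_photon - phi
= 5.5893 - 1.21
= 4.3793 eV

4.3793
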